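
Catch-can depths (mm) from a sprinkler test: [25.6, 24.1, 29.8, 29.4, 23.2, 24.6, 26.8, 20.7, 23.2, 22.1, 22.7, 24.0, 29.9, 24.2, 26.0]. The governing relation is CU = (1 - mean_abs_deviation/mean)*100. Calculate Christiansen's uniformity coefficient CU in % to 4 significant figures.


mean = 25.0867 mm
mean |d_i - mean| = 2.26400 mm
CU = (1 - 2.26400/25.0867)*100 = 90.98 %
Therefore Christiansen's uniformity coefficient CU = 90.98 %.


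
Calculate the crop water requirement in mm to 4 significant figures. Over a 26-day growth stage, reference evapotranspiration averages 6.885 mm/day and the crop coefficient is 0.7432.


Approach: apply the crop water requirement relation, CWR = ET0 * Kc * days.
CWR = 6.885 * 0.7432 * 26 = 133.0 mm
Therefore the crop water requirement = 133.0 mm.


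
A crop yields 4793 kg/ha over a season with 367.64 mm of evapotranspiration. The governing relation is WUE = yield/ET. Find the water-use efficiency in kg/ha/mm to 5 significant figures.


WUE = 4793 / 367.64 = 13.037 kg/ha/mm
Therefore the water-use efficiency = 13.037 kg/ha/mm.


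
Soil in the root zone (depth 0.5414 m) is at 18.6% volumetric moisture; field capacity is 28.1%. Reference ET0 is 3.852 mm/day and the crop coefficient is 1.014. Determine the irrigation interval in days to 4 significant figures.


Approach: apply soil-water budget scheduling, SMD = (FC-theta)/100*depth*1000; ETc = ET0*Kc; interval = SMD/ETc.
Step 1 — soil moisture deficit:
  SMD = (28.1 - 18.6)/100 * 0.5414 * 1000 = 51.4330 mm
Step 2 — daily crop ET (ETc = ET0*Kc):
  ETc = 3.852 * 1.014 = 3.90593 mm/day
Step 3 — irrigation interval (SMD/ETc):
  interval = 51.4330 / 3.90593 = 13.17 days
Therefore the irrigation interval = 13.17 days.


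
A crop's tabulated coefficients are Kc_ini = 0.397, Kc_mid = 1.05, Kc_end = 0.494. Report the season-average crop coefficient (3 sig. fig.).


Approach: apply a simple seasonal average, Kc_avg = (Kc_ini + Kc_mid + Kc_end)/3.
Kc_avg = (0.397 + 1.05 + 0.494)/3 = 0.647
Therefore the season-average crop coefficient = 0.647.


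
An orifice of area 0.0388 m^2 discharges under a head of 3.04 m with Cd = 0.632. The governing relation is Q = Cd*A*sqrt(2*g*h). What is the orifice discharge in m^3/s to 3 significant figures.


Q = 0.632 * 0.0388 * sqrt(2*9.81*3.04) = 0.189 m^3/s
Therefore the orifice discharge = 0.189 m^3/s.


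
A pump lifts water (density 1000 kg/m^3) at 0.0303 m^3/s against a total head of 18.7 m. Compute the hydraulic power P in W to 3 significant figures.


Approach: apply the hydraulic power relation, P = rho*g*Q*H.
P = 1000 * 9.81 * 0.0303 * 18.7 = 5560 W
Therefore the hydraulic power P = 5560 W.


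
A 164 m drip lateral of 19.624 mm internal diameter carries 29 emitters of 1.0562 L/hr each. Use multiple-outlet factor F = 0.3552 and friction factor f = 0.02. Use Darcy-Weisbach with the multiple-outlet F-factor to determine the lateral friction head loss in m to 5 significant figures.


Approach: apply Darcy-Weisbach with the multiple-outlet F-factor, Q = n*q/(3600*1000) m^3/s; v = Q/A; hf = F*f*(L/D)*(v^2/(2g)).
Q = 29*1.0562/(3600*1000) = 8.508278e-06 m^3/s
A = pi*(19.624e-3/2)^2 = 3.024579e-04 m^2, so v = Q/A = 0.02813045 m/s
hf = 0.3552*0.02*(164/0.019624)*(0.02813045^2/(2*9.81)) = 0.0023945 m
Therefore the lateral friction head loss = 0.0023945 m.


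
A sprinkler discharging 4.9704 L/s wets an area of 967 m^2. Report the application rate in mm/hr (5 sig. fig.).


Approach: apply the application rate relation, rate = (Q/A)*3600.
rate = (4.9704 / 967) * 3600 = 18.504 mm/hr
Therefore the application rate = 18.504 mm/hr.


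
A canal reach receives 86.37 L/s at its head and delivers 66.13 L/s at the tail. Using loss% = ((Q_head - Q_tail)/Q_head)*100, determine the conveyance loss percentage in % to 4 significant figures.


loss = ((86.37 - 66.13)/86.37)*100 = 23.43 %
Therefore the conveyance loss percentage = 23.43 %.


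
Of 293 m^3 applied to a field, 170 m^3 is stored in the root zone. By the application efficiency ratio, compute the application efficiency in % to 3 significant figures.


Approach: apply the application efficiency ratio, Ea = (stored/applied)*100.
Ea = (170/293)*100 = 58.0 %
Therefore the application efficiency = 58.0 %.


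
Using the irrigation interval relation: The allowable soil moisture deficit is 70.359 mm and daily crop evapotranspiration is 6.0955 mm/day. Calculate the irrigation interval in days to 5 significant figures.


Approach: apply the irrigation interval relation, interval = SMD / ETc.
interval = 70.359 / 6.0955 = 11.543 days
Therefore the irrigation interval = 11.543 days.


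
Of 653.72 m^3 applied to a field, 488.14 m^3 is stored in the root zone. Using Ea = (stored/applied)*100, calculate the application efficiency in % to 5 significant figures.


Ea = (488.14/653.72)*100 = 74.671 %
Therefore the application efficiency = 74.671 %.


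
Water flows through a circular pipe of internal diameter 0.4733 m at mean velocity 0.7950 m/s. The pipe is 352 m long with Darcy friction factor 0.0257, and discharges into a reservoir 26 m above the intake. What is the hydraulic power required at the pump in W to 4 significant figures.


Approach: apply continuity + Darcy-Weisbach + hydraulic power, Q = A*v; hf = f*(L/D)*(v^2/(2g)); H = static + hf; P = rho*g*Q*H.
Step 1 — flow rate (continuity, Q = A*v):
  A = pi*(0.4733/2)^2 = 0.175939 m^2
  Q = 0.175939 * 0.7950 = 0.139872 m^3/s
Step 2 — friction head loss (Darcy-Weisbach):
  hf = 0.0257 * (352/0.4733) * (0.7950^2 / (2*9.81))
  hf = 0.615708 m
Step 3 — total head: H = 26 + 0.615708 = 26.6157 m
Step 4 — hydraulic power (P = rho*g*Q*H):
  P = 1000 * 9.81 * 0.139872 * 26.6157 = 36520 W
Therefore the hydraulic power required at the pump = 36520 W.


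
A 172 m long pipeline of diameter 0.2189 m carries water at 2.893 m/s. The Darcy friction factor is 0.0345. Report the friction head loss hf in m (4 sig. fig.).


Approach: apply the Darcy-Weisbach equation, hf = f*(L/D)*(v^2/(2g)).
hf = 0.0345 * (172/0.2189) * (2.893^2 / (2*9.81))
hf = 11.56 m
Therefore the friction head loss hf = 11.56 m.


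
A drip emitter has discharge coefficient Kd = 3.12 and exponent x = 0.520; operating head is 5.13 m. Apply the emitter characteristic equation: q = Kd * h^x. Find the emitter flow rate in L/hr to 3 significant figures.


q = 3.12 * 5.13^0.520 = 7.30 L/hr
Therefore the emitter flow rate = 7.30 L/hr.


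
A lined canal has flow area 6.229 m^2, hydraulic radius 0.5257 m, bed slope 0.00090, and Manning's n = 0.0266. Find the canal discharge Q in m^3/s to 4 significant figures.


Approach: apply Manning's equation, Q = (1/n)*A*R^(2/3)*S^(1/2).
Q = (1/0.0266) * 6.229 * 0.5257^(2/3) * 0.00090^(1/2) = 4.576 m^3/s
Therefore the canal discharge Q = 4.576 m^3/s.


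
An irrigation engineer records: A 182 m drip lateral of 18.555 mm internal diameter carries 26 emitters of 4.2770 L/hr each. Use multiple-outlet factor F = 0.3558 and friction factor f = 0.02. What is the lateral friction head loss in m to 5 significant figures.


Approach: apply Darcy-Weisbach with the multiple-outlet F-factor, Q = n*q/(3600*1000) m^3/s; v = Q/A; hf = F*f*(L/D)*(v^2/(2g)).
Q = 26*4.2770/(3600*1000) = 3.088944e-05 m^3/s
A = pi*(18.555e-3/2)^2 = 2.704032e-04 m^2, so v = Q/A = 0.1142348 m/s
hf = 0.3558*0.02*(182/0.018555)*(0.1142348^2/(2*9.81)) = 0.046424 m
Therefore the lateral friction head loss = 0.046424 m.


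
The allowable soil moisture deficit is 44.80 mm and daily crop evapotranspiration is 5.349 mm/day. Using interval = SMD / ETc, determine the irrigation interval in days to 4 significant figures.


interval = 44.80 / 5.349 = 8.375 days
Therefore the irrigation interval = 8.375 days.


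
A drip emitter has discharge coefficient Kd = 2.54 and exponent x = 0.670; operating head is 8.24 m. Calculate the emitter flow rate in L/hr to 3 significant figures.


Approach: apply the emitter characteristic equation, q = Kd * h^x.
q = 2.54 * 8.24^0.670 = 10.4 L/hr
Therefore the emitter flow rate = 10.4 L/hr.


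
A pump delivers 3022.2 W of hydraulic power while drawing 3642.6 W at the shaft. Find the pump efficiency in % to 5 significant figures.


Approach: apply the efficiency ratio, eta = (P_out/P_in)*100.
eta = (3022.2 / 3642.6) * 100 = 82.968 %
Therefore the pump efficiency = 82.968 %.


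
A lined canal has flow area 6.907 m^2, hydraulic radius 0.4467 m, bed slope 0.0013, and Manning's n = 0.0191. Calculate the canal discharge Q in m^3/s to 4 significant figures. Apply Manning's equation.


Approach: apply Manning's equation, Q = (1/n)*A*R^(2/3)*S^(1/2).
Q = (1/0.0191) * 6.907 * 0.4467^(2/3) * 0.0013^(1/2) = 7.619 m^3/s
Therefore the canal discharge Q = 7.619 m^3/s.


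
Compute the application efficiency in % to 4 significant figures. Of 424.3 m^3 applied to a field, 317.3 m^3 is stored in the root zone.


Approach: apply the application efficiency ratio, Ea = (stored/applied)*100.
Ea = (317.3/424.3)*100 = 74.78 %
Therefore the application efficiency = 74.78 %.


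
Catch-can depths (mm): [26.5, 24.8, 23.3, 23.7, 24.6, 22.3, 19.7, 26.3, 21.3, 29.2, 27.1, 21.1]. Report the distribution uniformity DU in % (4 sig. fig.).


Approach: apply the low-quarter distribution uniformity, DU = (mean of lowest quarter of readings / overall mean)*100.
sorted lowest 3 of 12: [19.7, 21.1, 21.3] -> mean = 20.7000 mm
overall mean = 24.1583 mm
DU = (20.7000/24.1583)*100 = 85.68 %
Therefore the distribution uniformity DU = 85.68 %.


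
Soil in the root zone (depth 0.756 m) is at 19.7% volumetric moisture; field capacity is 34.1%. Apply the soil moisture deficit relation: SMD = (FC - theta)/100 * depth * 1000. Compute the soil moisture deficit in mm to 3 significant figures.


SMD = (34.1 - 19.7)/100 * 0.756 * 1000 = 109 mm
Therefore the soil moisture deficit = 109 mm.


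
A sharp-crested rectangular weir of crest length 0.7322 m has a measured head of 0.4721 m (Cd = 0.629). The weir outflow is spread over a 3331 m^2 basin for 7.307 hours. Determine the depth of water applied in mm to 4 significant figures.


Approach: apply the rectangular weir equation with a volume-to-depth conversion, Q = (2/3)*Cd*L*sqrt(2g)*H^1.5; d = Q*t/A * 1000.
Step 1 — weir discharge:
  Q = (2/3)*0.629*0.7322*sqrt(2*9.81)*0.4721^1.5 = 0.441153 m^3/s
Step 2 — volume: V = 0.441153 * 7.307*3600 = 11604.6 m^3
Step 3 — depth: d = V/A * 1000 = 11604.6/3331 * 1000 = 3484 mm
Therefore the depth of water applied = 3484 mm.


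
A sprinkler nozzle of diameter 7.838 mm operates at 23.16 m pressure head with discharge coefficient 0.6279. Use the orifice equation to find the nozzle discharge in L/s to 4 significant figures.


Approach: apply the orifice equation, Q = Cd*A*sqrt(2*g*h), A = pi*(d/2)^2.
A = pi*(7.838e-3/2)^2 = 4.82503e-05 m^2
Q = 0.6279 * 4.82503e-05 * sqrt(2*9.81*23.16) * 1000 = 0.6458 L/s
Therefore the nozzle discharge = 0.6458 L/s.


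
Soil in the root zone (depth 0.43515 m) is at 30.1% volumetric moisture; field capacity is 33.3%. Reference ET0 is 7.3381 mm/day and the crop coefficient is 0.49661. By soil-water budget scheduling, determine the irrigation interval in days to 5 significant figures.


Approach: apply soil-water budget scheduling, SMD = (FC-theta)/100*depth*1000; ETc = ET0*Kc; interval = SMD/ETc.
Step 1 — soil moisture deficit:
  SMD = (33.3 - 30.1)/100 * 0.43515 * 1000 = 13.92480 mm
Step 2 — daily crop ET (ETc = ET0*Kc):
  ETc = 7.3381 * 0.49661 = 3.644174 mm/day
Step 3 — irrigation interval (SMD/ETc):
  interval = 13.92480 / 3.644174 = 3.8211 days
Therefore the irrigation interval = 3.8211 days.


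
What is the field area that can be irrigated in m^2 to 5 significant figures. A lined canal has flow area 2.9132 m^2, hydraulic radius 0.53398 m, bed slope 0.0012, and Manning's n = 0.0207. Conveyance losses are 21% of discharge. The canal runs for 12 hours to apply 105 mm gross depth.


Approach: apply Manning's equation with a conveyance and depth budget, Q = (1/n)*A*R^(2/3)*S^(1/2); Q_field = Q*(1-loss); Area = Q_field*t/(d/1000).
Step 1 — canal discharge (Manning's equation):
  Q = (1/0.0207) * 2.9132 * 0.53398^(2/3) * 0.0012^(1/2) = 3.208785 m^3/s
Step 2 — delivered flow: Q_field = 3.208785*(1 - 21/100) = 2.534940 m^3/s
Step 3 — volume delivered: V = 2.534940 * 12*3600 = 109509.4 m^3
Step 4 — area served: A = V / (depth/1000) = 109509.4 / 0.105 = 1042900 m^2
Therefore the field area that can be irrigated = 1042900 m^2.


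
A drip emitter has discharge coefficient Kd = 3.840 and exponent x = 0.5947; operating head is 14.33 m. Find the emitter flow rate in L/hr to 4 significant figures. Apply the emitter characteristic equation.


Approach: apply the emitter characteristic equation, q = Kd * h^x.
q = 3.840 * 14.33^0.5947 = 18.70 L/hr
Therefore the emitter flow rate = 18.70 L/hr.


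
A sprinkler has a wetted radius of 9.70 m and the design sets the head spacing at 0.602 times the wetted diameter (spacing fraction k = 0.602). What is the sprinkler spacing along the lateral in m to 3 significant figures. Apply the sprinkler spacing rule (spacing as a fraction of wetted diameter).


Approach: apply the sprinkler spacing rule (spacing as a fraction of wetted diameter), S = k*(2*R).
S = 0.602 * (2 * 9.70) = 11.7 m
Therefore the sprinkler spacing along the lateral = 11.7 m.


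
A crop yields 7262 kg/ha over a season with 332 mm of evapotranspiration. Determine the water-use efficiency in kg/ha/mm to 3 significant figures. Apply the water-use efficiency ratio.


Approach: apply the water-use efficiency ratio, WUE = yield/ET.
WUE = 7262 / 332 = 21.9 kg/ha/mm
Therefore the water-use efficiency = 21.9 kg/ha/mm.


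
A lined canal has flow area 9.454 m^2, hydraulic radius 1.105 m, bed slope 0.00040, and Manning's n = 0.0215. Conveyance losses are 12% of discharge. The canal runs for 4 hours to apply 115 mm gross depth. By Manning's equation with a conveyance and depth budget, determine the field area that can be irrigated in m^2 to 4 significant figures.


Approach: apply Manning's equation with a conveyance and depth budget, Q = (1/n)*A*R^(2/3)*S^(1/2); Q_field = Q*(1-loss); Area = Q_field*t/(d/1000).
Step 1 — canal discharge (Manning's equation):
  Q = (1/0.0215) * 9.454 * 1.105^(2/3) * 0.00040^(1/2) = 9.39973 m^3/s
Step 2 — delivered flow: Q_field = 9.39973*(1 - 12/100) = 8.27176 m^3/s
Step 3 — volume delivered: V = 8.27176 * 4*3600 = 119113 m^3
Step 4 — area served: A = V / (depth/1000) = 119113 / 0.115 = 1036000 m^2
Therefore the field area that can be irrigated = 1036000 m^2.


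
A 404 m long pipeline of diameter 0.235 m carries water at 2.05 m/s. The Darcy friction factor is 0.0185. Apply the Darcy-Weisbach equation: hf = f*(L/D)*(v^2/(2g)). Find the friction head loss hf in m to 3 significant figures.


hf = 0.0185 * (404/0.235) * (2.05^2 / (2*9.81))
hf = 6.81 m
Therefore the friction head loss hf = 6.81 m.


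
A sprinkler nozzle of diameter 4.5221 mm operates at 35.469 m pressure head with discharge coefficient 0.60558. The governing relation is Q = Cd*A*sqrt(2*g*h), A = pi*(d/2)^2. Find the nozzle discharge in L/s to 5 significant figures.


A = pi*(4.5221e-3/2)^2 = 1.606091e-05 m^2
Q = 0.60558 * 1.606091e-05 * sqrt(2*9.81*35.469) * 1000 = 0.25658 L/s
Therefore the nozzle discharge = 0.25658 L/s.


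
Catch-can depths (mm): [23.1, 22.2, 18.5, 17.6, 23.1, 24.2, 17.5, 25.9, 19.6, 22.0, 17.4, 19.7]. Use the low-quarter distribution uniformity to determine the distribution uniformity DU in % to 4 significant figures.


Approach: apply the low-quarter distribution uniformity, DU = (mean of lowest quarter of readings / overall mean)*100.
sorted lowest 3 of 12: [17.4, 17.5, 17.6] -> mean = 17.5000 mm
overall mean = 20.9000 mm
DU = (17.5000/20.9000)*100 = 83.73 %
Therefore the distribution uniformity DU = 83.73 %.


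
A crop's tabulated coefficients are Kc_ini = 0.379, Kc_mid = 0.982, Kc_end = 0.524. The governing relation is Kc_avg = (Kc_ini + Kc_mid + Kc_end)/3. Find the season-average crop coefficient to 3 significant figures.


Kc_avg = (0.379 + 0.982 + 0.524)/3 = 0.628
Therefore the season-average crop coefficient = 0.628.


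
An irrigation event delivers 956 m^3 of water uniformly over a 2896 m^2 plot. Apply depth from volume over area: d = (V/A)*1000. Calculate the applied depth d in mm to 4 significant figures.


d = (956 / 2896) * 1000 = 330.1 mm
Therefore the applied depth d = 330.1 mm.


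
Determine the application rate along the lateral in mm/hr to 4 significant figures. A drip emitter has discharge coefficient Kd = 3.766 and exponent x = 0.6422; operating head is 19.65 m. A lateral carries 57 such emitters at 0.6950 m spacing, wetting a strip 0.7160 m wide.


Approach: apply the emitter equation with a lateral mass balance, q = Kd*h^x; Q = n*q; rate = Q/(n*spacing*width).
Step 1 — single emitter flow (q = Kd*h^x):
  q = 3.766 * 19.65^0.6422 = 25.4963 L/hr
Step 2 — total lateral flow: Q = 57 * 25.4963 = 1453.29 L/hr
Step 3 — wetted area: A = 57 * 0.6950 * 0.7160 = 28.3643 m^2
Step 4 — application rate: Q/A = 1453.29/28.3643 = 51.24 mm/hr
Therefore the application rate along the lateral = 51.24 mm/hr.


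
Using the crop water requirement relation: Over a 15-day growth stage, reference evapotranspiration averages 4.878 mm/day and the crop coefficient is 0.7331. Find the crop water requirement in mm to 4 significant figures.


Approach: apply the crop water requirement relation, CWR = ET0 * Kc * days.
CWR = 4.878 * 0.7331 * 15 = 53.64 mm
Therefore the crop water requirement = 53.64 mm.


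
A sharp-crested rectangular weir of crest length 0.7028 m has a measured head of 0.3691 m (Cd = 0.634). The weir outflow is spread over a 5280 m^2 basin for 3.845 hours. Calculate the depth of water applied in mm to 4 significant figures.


Approach: apply the rectangular weir equation with a volume-to-depth conversion, Q = (2/3)*Cd*L*sqrt(2g)*H^1.5; d = Q*t/A * 1000.
Step 1 — weir discharge:
  Q = (2/3)*0.634*0.7028*sqrt(2*9.81)*0.3691^1.5 = 0.295050 m^3/s
Step 2 — volume: V = 0.295050 * 3.845*3600 = 4084.08 m^3
Step 3 — depth: d = V/A * 1000 = 4084.08/5280 * 1000 = 773.5 mm
Therefore the depth of water applied = 773.5 mm.


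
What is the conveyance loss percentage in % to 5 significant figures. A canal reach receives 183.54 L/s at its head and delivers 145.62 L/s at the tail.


Approach: apply the conveyance loss ratio, loss% = ((Q_head - Q_tail)/Q_head)*100.
loss = ((183.54 - 145.62)/183.54)*100 = 20.660 %
Therefore the conveyance loss percentage = 20.660 %.


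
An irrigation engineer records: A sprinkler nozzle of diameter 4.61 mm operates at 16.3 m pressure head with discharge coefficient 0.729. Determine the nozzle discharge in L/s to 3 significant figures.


Approach: apply the orifice equation, Q = Cd*A*sqrt(2*g*h), A = pi*(d/2)^2.
A = pi*(4.61e-3/2)^2 = 1.6691e-05 m^2
Q = 0.729 * 1.6691e-05 * sqrt(2*9.81*16.3) * 1000 = 0.218 L/s
Therefore the nozzle discharge = 0.218 L/s.


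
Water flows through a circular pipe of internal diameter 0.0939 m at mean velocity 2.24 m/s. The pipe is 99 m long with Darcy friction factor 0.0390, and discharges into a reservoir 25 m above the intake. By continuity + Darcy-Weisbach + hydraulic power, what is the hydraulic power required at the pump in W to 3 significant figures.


Approach: apply continuity + Darcy-Weisbach + hydraulic power, Q = A*v; hf = f*(L/D)*(v^2/(2g)); H = static + hf; P = rho*g*Q*H.
Step 1 — flow rate (continuity, Q = A*v):
  A = pi*(0.0939/2)^2 = 0.0069250 m^2
  Q = 0.0069250 * 2.24 = 0.015512 m^3/s
Step 2 — friction head loss (Darcy-Weisbach):
  hf = 0.0390 * (99/0.0939) * (2.24^2 / (2*9.81))
  hf = 10.516 m
Step 3 — total head: H = 25 + 10.516 = 35.516 m
Step 4 — hydraulic power (P = rho*g*Q*H):
  P = 1000 * 9.81 * 0.015512 * 35.516 = 5400 W
Therefore the hydraulic power required at the pump = 5400 W.


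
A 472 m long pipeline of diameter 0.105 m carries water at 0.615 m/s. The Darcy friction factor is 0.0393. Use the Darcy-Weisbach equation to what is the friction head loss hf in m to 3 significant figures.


Approach: apply the Darcy-Weisbach equation, hf = f*(L/D)*(v^2/(2g)).
hf = 0.0393 * (472/0.105) * (0.615^2 / (2*9.81))
hf = 3.41 m
Therefore the friction head loss hf = 3.41 m.


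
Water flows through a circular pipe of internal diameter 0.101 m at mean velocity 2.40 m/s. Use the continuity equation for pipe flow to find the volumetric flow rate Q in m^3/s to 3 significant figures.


Approach: apply the continuity equation for pipe flow, Q = A * v with A = pi*(D/2)^2.
A = pi*(0.101/2)^2 = 0.0080118 m^2
Q = 0.0080118 * 2.40 = 0.0192 m^3/s
Therefore the volumetric flow rate Q = 0.0192 m^3/s.


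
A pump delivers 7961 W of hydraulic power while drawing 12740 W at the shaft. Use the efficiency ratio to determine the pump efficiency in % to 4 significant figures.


Approach: apply the efficiency ratio, eta = (P_out/P_in)*100.
eta = (7961 / 12740) * 100 = 62.49 %
Therefore the pump efficiency = 62.49 %.


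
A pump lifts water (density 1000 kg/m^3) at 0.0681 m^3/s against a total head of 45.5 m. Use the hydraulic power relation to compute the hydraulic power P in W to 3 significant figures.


Approach: apply the hydraulic power relation, P = rho*g*Q*H.
P = 1000 * 9.81 * 0.0681 * 45.5 = 30400 W
Therefore the hydraulic power P = 30400 W.


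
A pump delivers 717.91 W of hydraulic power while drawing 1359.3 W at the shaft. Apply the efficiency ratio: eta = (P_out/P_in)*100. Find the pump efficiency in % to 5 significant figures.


eta = (717.91 / 1359.3) * 100 = 52.815 %
Therefore the pump efficiency = 52.815 %.


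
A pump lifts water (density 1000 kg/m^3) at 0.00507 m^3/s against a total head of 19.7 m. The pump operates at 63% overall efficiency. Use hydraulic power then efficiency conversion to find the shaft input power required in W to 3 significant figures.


Approach: apply hydraulic power then efficiency conversion, P = rho*g*Q*H; P_in = P/eta.
Step 1 — hydraulic power (P = rho*g*Q*H):
  P = 1000 * 9.81 * 0.00507 * 19.7 = 979.81 W
Step 2 — input power: P_in = P/eta = 979.81 / 0.63 = 1560 W
Therefore the shaft input power required = 1560 W.


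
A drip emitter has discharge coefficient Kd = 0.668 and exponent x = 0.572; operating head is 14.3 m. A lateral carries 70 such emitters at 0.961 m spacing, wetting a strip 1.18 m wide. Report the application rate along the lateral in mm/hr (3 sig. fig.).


Approach: apply the emitter equation with a lateral mass balance, q = Kd*h^x; Q = n*q; rate = Q/(n*spacing*width).
Step 1 — single emitter flow (q = Kd*h^x):
  q = 0.668 * 14.3^0.572 = 3.0593 L/hr
Step 2 — total lateral flow: Q = 70 * 3.0593 = 214.15 L/hr
Step 3 — wetted area: A = 70 * 0.961 * 1.18 = 79.379 m^2
Step 4 — application rate: Q/A = 214.15/79.379 = 2.70 mm/hr
Therefore the application rate along the lateral = 2.70 mm/hr.


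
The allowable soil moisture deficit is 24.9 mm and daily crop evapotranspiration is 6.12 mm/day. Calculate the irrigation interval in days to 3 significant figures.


Approach: apply the irrigation interval relation, interval = SMD / ETc.
interval = 24.9 / 6.12 = 4.07 days
Therefore the irrigation interval = 4.07 days.


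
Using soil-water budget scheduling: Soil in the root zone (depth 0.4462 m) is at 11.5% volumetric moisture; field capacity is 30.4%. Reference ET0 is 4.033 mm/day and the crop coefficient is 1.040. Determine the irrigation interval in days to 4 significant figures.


Approach: apply soil-water budget scheduling, SMD = (FC-theta)/100*depth*1000; ETc = ET0*Kc; interval = SMD/ETc.
Step 1 — soil moisture deficit:
  SMD = (30.4 - 11.5)/100 * 0.4462 * 1000 = 84.3318 mm
Step 2 — daily crop ET (ETc = ET0*Kc):
  ETc = 4.033 * 1.040 = 4.19432 mm/day
Step 3 — irrigation interval (SMD/ETc):
  interval = 84.3318 / 4.19432 = 20.11 days
Therefore the irrigation interval = 20.11 days.


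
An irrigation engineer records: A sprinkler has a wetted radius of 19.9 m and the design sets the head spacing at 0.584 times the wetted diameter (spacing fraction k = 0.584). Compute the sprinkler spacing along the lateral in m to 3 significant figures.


Approach: apply the sprinkler spacing rule (spacing as a fraction of wetted diameter), S = k*(2*R).
S = 0.584 * (2 * 19.9) = 23.2 m
Therefore the sprinkler spacing along the lateral = 23.2 m.


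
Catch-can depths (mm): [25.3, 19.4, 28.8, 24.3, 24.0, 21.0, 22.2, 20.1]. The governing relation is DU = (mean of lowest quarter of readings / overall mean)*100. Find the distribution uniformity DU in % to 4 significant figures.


sorted lowest 2 of 8: [19.4, 20.1] -> mean = 19.7500 mm
overall mean = 23.1375 mm
DU = (19.7500/23.1375)*100 = 85.36 %
Therefore the distribution uniformity DU = 85.36 %.


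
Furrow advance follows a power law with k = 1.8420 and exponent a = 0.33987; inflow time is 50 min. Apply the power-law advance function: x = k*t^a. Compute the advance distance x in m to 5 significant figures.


x = 1.8420 * 50^0.33987 = 6.9618 m
Therefore the advance distance x = 6.9618 m.


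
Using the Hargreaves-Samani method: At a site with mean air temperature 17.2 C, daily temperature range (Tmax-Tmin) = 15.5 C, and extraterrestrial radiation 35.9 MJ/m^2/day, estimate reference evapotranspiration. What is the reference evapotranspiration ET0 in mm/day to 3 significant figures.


Approach: apply the Hargreaves-Samani method, ET0 = 0.0023*(Tmean+17.8)*sqrt(Tmax-Tmin)*0.408*Ra.
ET0 = 0.0023*(17.2+17.8)*sqrt(15.5)*0.408*35.9 = 4.64 mm/day
Therefore the reference evapotranspiration ET0 = 4.64 mm/day.


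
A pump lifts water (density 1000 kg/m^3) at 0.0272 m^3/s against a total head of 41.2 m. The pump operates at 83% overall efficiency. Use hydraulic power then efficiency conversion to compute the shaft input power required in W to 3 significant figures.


Approach: apply hydraulic power then efficiency conversion, P = rho*g*Q*H; P_in = P/eta.
Step 1 — hydraulic power (P = rho*g*Q*H):
  P = 1000 * 9.81 * 0.0272 * 41.2 = 10993 W
Step 2 — input power: P_in = P/eta = 10993 / 0.83 = 13200 W
Therefore the shaft input power required = 13200 W.


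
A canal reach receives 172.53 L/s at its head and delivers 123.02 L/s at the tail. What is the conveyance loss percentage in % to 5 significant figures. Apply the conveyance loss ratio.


Approach: apply the conveyance loss ratio, loss% = ((Q_head - Q_tail)/Q_head)*100.
loss = ((172.53 - 123.02)/172.53)*100 = 28.696 %
Therefore the conveyance loss percentage = 28.696 %.


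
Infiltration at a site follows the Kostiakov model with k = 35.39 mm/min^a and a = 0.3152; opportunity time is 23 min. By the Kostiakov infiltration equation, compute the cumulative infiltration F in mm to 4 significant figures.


Approach: apply the Kostiakov infiltration equation, F = k*t^a.
F = 35.39 * 23^0.3152 = 95.08 mm
Therefore the cumulative infiltration F = 95.08 mm.


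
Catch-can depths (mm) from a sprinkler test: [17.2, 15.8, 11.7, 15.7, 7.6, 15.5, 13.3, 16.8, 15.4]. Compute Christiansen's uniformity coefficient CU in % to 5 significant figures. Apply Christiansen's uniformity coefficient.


Approach: apply Christiansen's uniformity coefficient, CU = (1 - mean_abs_deviation/mean)*100.
mean = 14.33333 mm
mean |d_i - mean| = 2.311111 mm
CU = (1 - 2.311111/14.33333)*100 = 83.876 %
Therefore Christiansen's uniformity coefficient CU = 83.876 %.


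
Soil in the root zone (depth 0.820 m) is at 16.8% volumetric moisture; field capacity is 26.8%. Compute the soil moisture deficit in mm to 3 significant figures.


Approach: apply the soil moisture deficit relation, SMD = (FC - theta)/100 * depth * 1000.
SMD = (26.8 - 16.8)/100 * 0.820 * 1000 = 82.0 mm
Therefore the soil moisture deficit = 82.0 mm.


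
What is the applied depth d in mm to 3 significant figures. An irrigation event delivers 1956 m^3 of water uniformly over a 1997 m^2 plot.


Approach: apply depth from volume over area, d = (V/A)*1000.
d = (1956 / 1997) * 1000 = 979 mm
Therefore the applied depth d = 979 mm.


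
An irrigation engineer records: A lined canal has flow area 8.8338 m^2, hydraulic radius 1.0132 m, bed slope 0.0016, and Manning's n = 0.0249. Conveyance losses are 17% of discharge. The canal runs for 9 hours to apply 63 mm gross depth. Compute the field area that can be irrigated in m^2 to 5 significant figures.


Approach: apply Manning's equation with a conveyance and depth budget, Q = (1/n)*A*R^(2/3)*S^(1/2); Q_field = Q*(1-loss); Area = Q_field*t/(d/1000).
Step 1 — canal discharge (Manning's equation):
  Q = (1/0.0249) * 8.8338 * 1.0132^(2/3) * 0.0016^(1/2) = 14.31545 m^3/s
Step 2 — delivered flow: Q_field = 14.31545*(1 - 17/100) = 11.88182 m^3/s
Step 3 — volume delivered: V = 11.88182 * 9*3600 = 384971.1 m^3
Step 4 — area served: A = V / (depth/1000) = 384971.1 / 0.063 = 6110700 m^2
Therefore the field area that can be irrigated = 6110700 m^2.


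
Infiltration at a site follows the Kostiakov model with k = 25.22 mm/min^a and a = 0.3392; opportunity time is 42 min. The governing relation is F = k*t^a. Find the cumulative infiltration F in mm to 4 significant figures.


F = 25.22 * 42^0.3392 = 89.61 mm
Therefore the cumulative infiltration F = 89.61 mm.


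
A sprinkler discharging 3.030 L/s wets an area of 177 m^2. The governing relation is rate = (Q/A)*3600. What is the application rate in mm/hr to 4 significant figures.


rate = (3.030 / 177) * 3600 = 61.63 mm/hr
Therefore the application rate = 61.63 mm/hr.


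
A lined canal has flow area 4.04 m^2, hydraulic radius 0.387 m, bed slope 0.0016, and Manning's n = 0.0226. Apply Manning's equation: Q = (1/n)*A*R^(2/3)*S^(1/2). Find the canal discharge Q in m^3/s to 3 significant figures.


Q = (1/0.0226) * 4.04 * 0.387^(2/3) * 0.0016^(1/2) = 3.80 m^3/s
Therefore the canal discharge Q = 3.80 m^3/s.


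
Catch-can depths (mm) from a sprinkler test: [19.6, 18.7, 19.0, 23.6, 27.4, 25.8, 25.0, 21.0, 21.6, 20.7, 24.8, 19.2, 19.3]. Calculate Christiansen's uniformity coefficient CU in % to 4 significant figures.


Approach: apply Christiansen's uniformity coefficient, CU = (1 - mean_abs_deviation/mean)*100.
mean = 21.9769 mm
mean |d_i - mean| = 2.57160 mm
CU = (1 - 2.57160/21.9769)*100 = 88.30 %
Therefore Christiansen's uniformity coefficient CU = 88.30 %.


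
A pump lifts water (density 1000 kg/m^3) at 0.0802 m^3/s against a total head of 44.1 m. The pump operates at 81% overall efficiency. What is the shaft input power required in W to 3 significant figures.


Approach: apply hydraulic power then efficiency conversion, P = rho*g*Q*H; P_in = P/eta.
Step 1 — hydraulic power (P = rho*g*Q*H):
  P = 1000 * 9.81 * 0.0802 * 44.1 = 34696 W
Step 2 — input power: P_in = P/eta = 34696 / 0.81 = 42800 W
Therefore the shaft input power required = 42800 W.


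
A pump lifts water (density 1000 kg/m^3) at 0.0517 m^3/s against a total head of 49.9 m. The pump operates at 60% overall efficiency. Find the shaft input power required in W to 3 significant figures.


Approach: apply hydraulic power then efficiency conversion, P = rho*g*Q*H; P_in = P/eta.
Step 1 — hydraulic power (P = rho*g*Q*H):
  P = 1000 * 9.81 * 0.0517 * 49.9 = 25308 W
Step 2 — input power: P_in = P/eta = 25308 / 0.6 = 42200 W
Therefore the shaft input power required = 42200 W.


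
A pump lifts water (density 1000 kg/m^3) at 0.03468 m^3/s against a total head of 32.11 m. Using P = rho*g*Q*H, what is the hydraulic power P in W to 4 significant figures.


P = 1000 * 9.81 * 0.03468 * 32.11 = 10920 W
Therefore the hydraulic power P = 10920 W.


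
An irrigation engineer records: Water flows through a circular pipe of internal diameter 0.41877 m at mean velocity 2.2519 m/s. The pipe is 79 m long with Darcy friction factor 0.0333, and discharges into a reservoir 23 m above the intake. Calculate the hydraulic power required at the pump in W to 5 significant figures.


Approach: apply continuity + Darcy-Weisbach + hydraulic power, Q = A*v; hf = f*(L/D)*(v^2/(2g)); H = static + hf; P = rho*g*Q*H.
Step 1 — flow rate (continuity, Q = A*v):
  A = pi*(0.41877/2)^2 = 0.1377340 m^2
  Q = 0.1377340 * 2.2519 = 0.3101631 m^3/s
Step 2 — friction head loss (Darcy-Weisbach):
  hf = 0.0333 * (79/0.41877) * (2.2519^2 / (2*9.81))
  hf = 1.623660 m
Step 3 — total head: H = 23 + 1.623660 = 24.62366 m
Step 4 — hydraulic power (P = rho*g*Q*H):
  P = 1000 * 9.81 * 0.3101631 * 24.62366 = 74922 W
Therefore the hydraulic power required at the pump = 74922 W.


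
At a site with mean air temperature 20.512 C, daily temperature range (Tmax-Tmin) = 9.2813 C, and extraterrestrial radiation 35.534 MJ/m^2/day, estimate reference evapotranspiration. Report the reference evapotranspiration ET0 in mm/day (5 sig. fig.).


Approach: apply the Hargreaves-Samani method, ET0 = 0.0023*(Tmean+17.8)*sqrt(Tmax-Tmin)*0.408*Ra.
ET0 = 0.0023*(20.512+17.8)*sqrt(9.2813)*0.408*35.534 = 3.8920 mm/day
Therefore the reference evapotranspiration ET0 = 3.8920 mm/day.


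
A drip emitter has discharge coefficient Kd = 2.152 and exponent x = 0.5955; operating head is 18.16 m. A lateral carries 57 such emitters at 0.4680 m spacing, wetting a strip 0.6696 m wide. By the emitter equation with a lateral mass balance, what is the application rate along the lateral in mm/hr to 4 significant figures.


Approach: apply the emitter equation with a lateral mass balance, q = Kd*h^x; Q = n*q; rate = Q/(n*spacing*width).
Step 1 — single emitter flow (q = Kd*h^x):
  q = 2.152 * 18.16^0.5955 = 12.0961 L/hr
Step 2 — total lateral flow: Q = 57 * 12.0961 = 689.478 L/hr
Step 3 — wetted area: A = 57 * 0.4680 * 0.6696 = 17.8622 m^2
Step 4 — application rate: Q/A = 689.478/17.8622 = 38.60 mm/hr
Therefore the application rate along the lateral = 38.60 mm/hr.


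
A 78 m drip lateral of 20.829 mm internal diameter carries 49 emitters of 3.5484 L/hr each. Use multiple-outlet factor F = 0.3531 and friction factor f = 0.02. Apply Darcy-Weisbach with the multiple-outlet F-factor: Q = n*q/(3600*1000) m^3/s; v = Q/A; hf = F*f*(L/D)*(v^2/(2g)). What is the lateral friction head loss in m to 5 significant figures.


Q = 49*3.5484/(3600*1000) = 4.829767e-05 m^3/s
A = pi*(20.829e-3/2)^2 = 3.407428e-04 m^2, so v = Q/A = 0.1417423 m/s
hf = 0.3531*0.02*(78/0.020829)*(0.1417423^2/(2*9.81)) = 0.027080 m
Therefore the lateral friction head loss = 0.027080 m.


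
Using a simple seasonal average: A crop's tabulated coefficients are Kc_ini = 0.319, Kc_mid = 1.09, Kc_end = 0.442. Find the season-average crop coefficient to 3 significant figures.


Approach: apply a simple seasonal average, Kc_avg = (Kc_ini + Kc_mid + Kc_end)/3.
Kc_avg = (0.319 + 1.09 + 0.442)/3 = 0.617
Therefore the season-average crop coefficient = 0.617.


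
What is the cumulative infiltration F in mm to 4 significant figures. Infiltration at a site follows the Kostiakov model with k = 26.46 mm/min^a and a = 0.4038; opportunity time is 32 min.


Approach: apply the Kostiakov infiltration equation, F = k*t^a.
F = 26.46 * 32^0.4038 = 107.2 mm
Therefore the cumulative infiltration F = 107.2 mm.


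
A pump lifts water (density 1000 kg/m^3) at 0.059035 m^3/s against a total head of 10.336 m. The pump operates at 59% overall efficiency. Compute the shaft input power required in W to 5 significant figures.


Approach: apply hydraulic power then efficiency conversion, P = rho*g*Q*H; P_in = P/eta.
Step 1 — hydraulic power (P = rho*g*Q*H):
  P = 1000 * 9.81 * 0.059035 * 10.336 = 5985.922 W
Step 2 — input power: P_in = P/eta = 5985.922 / 0.59 = 10146 W
Therefore the shaft input power required = 10146 W.


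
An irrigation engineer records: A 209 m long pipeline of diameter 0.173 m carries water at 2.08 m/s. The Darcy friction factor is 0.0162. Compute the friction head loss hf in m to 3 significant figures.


Approach: apply the Darcy-Weisbach equation, hf = f*(L/D)*(v^2/(2g)).
hf = 0.0162 * (209/0.173) * (2.08^2 / (2*9.81))
hf = 4.32 m
Therefore the friction head loss hf = 4.32 m.


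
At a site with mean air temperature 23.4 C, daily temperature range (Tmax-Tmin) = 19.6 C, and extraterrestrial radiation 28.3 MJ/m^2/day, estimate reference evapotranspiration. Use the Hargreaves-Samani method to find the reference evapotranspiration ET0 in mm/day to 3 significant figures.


Approach: apply the Hargreaves-Samani method, ET0 = 0.0023*(Tmean+17.8)*sqrt(Tmax-Tmin)*0.408*Ra.
ET0 = 0.0023*(23.4+17.8)*sqrt(19.6)*0.408*28.3 = 4.84 mm/day
Therefore the reference evapotranspiration ET0 = 4.84 mm/day.


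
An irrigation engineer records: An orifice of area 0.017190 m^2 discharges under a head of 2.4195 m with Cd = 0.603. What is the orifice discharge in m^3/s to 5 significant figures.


Approach: apply the orifice equation, Q = Cd*A*sqrt(2*g*h).
Q = 0.603 * 0.017190 * sqrt(2*9.81*2.4195) = 0.071418 m^3/s
Therefore the orifice discharge = 0.071418 m^3/s.


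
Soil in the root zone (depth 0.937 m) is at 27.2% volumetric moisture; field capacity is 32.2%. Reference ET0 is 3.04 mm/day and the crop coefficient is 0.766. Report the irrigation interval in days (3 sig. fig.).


Approach: apply soil-water budget scheduling, SMD = (FC-theta)/100*depth*1000; ETc = ET0*Kc; interval = SMD/ETc.
Step 1 — soil moisture deficit:
  SMD = (32.2 - 27.2)/100 * 0.937 * 1000 = 46.850 mm
Step 2 — daily crop ET (ETc = ET0*Kc):
  ETc = 3.04 * 0.766 = 2.3286 mm/day
Step 3 — irrigation interval (SMD/ETc):
  interval = 46.850 / 2.3286 = 20.1 days
Therefore the irrigation interval = 20.1 days.


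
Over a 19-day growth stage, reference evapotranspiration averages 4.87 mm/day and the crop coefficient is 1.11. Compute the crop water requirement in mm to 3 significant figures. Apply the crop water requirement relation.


Approach: apply the crop water requirement relation, CWR = ET0 * Kc * days.
CWR = 4.87 * 1.11 * 19 = 103 mm
Therefore the crop water requirement = 103 mm.


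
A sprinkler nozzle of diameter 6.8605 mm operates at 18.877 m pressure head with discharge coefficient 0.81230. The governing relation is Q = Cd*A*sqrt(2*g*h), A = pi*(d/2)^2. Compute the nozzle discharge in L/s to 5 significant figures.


A = pi*(6.8605e-3/2)^2 = 3.696591e-05 m^2
Q = 0.81230 * 3.696591e-05 * sqrt(2*9.81*18.877) * 1000 = 0.57787 L/s
Therefore the nozzle discharge = 0.57787 L/s.


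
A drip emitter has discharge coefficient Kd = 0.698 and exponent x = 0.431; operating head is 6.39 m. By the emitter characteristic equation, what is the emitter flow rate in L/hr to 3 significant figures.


Approach: apply the emitter characteristic equation, q = Kd * h^x.
q = 0.698 * 6.39^0.431 = 1.55 L/hr
Therefore the emitter flow rate = 1.55 L/hr.


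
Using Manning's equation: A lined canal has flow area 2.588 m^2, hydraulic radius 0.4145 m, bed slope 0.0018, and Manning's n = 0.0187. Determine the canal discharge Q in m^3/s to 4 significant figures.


Approach: apply Manning's equation, Q = (1/n)*A*R^(2/3)*S^(1/2).
Q = (1/0.0187) * 2.588 * 0.4145^(2/3) * 0.0018^(1/2) = 3.264 m^3/s
Therefore the canal discharge Q = 3.264 m^3/s.


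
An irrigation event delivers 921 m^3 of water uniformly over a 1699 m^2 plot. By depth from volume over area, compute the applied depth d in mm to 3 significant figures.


Approach: apply depth from volume over area, d = (V/A)*1000.
d = (921 / 1699) * 1000 = 542 mm
Therefore the applied depth d = 542 mm.


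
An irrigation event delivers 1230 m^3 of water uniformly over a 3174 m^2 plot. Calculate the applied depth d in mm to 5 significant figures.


Approach: apply depth from volume over area, d = (V/A)*1000.
d = (1230 / 3174) * 1000 = 387.52 mm
Therefore the applied depth d = 387.52 mm.


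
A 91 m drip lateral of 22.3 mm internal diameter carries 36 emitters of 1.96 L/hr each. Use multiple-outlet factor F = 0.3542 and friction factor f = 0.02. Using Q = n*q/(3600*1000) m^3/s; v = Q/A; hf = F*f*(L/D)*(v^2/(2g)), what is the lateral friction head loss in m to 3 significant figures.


Q = 36*1.96/(3600*1000) = 1.9600e-05 m^3/s
A = pi*(22.3e-3/2)^2 = 3.9057e-04 m^2, so v = Q/A = 0.050183 m/s
hf = 0.3542*0.02*(91/0.0223)*(0.050183^2/(2*9.81)) = 0.00371 m
Therefore the lateral friction head loss = 0.00371 m.
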